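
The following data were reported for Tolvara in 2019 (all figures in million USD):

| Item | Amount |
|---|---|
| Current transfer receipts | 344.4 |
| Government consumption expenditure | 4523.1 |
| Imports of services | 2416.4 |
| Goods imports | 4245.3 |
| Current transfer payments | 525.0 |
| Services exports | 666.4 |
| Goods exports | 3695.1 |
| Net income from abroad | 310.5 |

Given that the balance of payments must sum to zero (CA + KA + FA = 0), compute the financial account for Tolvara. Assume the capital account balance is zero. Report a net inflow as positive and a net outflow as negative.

Goods balance = 3695.1 - 4245.3 = -550.2
Services balance = 666.4 - 2416.4 = -1750.0
Trade balance (goods + services) = -550.2 + (-1750.0) = -2300.2
Net primary income = 310.5
Net secondary income = 344.4 - 525.0 = -180.6
Current account = -2300.2 + 310.5 + (-180.6) = -2170.3
Financial account = -(-2170.3) = 2170.3

2170.3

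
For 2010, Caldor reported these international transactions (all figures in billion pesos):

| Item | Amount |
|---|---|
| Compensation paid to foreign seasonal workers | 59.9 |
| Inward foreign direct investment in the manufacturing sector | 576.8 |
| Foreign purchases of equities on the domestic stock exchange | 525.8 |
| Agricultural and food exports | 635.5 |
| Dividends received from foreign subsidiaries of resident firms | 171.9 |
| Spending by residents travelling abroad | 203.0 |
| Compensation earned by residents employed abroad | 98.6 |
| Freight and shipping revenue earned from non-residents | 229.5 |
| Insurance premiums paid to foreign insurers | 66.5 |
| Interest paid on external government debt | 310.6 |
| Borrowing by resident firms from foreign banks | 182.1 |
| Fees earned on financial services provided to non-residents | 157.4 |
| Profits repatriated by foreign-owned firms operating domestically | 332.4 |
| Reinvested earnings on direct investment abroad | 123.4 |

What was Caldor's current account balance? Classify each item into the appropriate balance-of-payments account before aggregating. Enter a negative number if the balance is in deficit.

443.9

Goods: 635.5
Services: 157.4 - 203.0 + 229.5 - 66.5 = 117.4
Primary income: -59.9 - 332.4 + 171.9 + 123.4 + 98.6 - 310.6 = -309.0
Current account = 635.5 + 117.4 + (-309.0) = 443.9
(Excluded from the current account — financial account: inward foreign direct investment in the manufacturing sector 576.8, foreign purchases of equities on the domestic stock exchange 525.8, borrowing by resident firms from foreign banks 182.1.)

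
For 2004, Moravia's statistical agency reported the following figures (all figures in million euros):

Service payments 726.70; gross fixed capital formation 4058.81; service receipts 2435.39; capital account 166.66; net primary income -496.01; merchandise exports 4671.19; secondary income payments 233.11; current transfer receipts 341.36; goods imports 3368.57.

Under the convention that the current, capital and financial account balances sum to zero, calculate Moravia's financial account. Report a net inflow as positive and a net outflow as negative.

-2790.21

Goods balance = 4671.19 - 3368.57 = 1302.62
Services balance = 2435.39 - 726.70 = 1708.69
Trade balance (goods + services) = 1302.62 + 1708.69 = 3011.31
Net primary income = -496.01
Net secondary income = 341.36 - 233.11 = 108.25
Current account = 3011.31 + (-496.01) + 108.25 = 2623.55
Financial account = -(2623.55 + 166.66) = -2790.21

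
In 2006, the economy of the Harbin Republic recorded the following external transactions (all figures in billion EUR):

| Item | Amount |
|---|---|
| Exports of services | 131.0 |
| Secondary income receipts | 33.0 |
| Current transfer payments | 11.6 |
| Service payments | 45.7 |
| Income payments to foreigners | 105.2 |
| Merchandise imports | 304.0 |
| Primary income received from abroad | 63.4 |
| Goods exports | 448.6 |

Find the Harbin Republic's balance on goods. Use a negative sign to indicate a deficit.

Goods balance = 448.6 - 304.0 = 144.6

144.6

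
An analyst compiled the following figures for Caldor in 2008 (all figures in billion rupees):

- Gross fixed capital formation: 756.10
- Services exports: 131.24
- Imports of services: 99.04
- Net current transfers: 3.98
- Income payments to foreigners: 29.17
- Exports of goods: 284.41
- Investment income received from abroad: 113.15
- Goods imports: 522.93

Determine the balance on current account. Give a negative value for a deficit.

Goods balance = 284.41 - 522.93 = -238.52
Services balance = 131.24 - 99.04 = 32.20
Trade balance (goods + services) = -238.52 + 32.20 = -206.32
Net primary income = 113.15 - 29.17 = 83.98
Net secondary income = 3.98
Current account = -206.32 + 83.98 + 3.98 = -118.36

-118.36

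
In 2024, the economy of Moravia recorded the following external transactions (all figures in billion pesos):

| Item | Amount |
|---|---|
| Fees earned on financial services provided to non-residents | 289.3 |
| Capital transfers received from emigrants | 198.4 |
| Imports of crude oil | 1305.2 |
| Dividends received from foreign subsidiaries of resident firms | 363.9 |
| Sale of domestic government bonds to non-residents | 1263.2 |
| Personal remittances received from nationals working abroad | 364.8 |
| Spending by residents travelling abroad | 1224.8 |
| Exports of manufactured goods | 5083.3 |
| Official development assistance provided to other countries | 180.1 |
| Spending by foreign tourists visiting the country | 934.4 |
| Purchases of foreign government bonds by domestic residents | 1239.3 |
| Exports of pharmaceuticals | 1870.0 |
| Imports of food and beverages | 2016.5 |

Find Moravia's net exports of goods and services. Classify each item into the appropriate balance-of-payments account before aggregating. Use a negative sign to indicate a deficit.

Goods: 5083.3 + 1870.0 - 2016.5 - 1305.2 = 3631.6
Services: 289.3 + 934.4 - 1224.8 = -1.1
Trade balance = 3631.6 + (-1.1) = 3630.5
(Excluded from the trade balance — capital account: capital transfers received from emigrants 198.4; primary income: dividends received from foreign subsidiaries of resident firms 363.9; financial account: sale of domestic government bonds to non-residents 1263.2, purchases of foreign government bonds by domestic residents 1239.3; secondary income: personal remittances received from nationals working abroad 364.8, official development assistance provided to other countries 180.1.)

3630.5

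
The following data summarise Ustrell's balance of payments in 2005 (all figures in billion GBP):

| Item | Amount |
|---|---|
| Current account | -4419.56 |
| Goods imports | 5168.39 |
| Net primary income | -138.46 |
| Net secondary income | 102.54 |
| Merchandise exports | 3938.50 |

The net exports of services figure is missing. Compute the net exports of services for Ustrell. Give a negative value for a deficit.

-3153.75

Current account = goods balance + services balance + net primary income + net secondary income
Sum of the known components = -1265.81
Net exports of services = CA - (known components) = -4419.56 - (-1265.81) = -3153.75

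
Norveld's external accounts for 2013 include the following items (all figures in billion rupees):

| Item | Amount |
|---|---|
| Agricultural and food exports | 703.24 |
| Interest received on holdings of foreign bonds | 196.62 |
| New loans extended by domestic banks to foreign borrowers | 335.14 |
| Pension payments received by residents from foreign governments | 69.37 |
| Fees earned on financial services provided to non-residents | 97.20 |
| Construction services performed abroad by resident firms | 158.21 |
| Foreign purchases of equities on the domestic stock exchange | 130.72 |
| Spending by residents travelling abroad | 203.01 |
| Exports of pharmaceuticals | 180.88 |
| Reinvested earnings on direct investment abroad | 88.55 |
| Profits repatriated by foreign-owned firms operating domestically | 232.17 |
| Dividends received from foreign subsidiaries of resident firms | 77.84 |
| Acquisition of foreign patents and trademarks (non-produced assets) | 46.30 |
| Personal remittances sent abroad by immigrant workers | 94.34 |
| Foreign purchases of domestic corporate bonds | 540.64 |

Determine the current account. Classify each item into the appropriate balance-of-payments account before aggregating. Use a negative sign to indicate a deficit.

Goods: 180.88 + 703.24 = 884.12
Services: -203.01 + 97.20 + 158.21 = 52.40
Primary income: 196.62 - 232.17 + 77.84 + 88.55 = 130.84
Secondary income: 69.37 - 94.34 = -24.97
Current account = 884.12 + 52.40 + 130.84 + (-24.97) = 1042.39
(Excluded from the current account — financial account: new loans extended by domestic banks to foreign borrowers 335.14, foreign purchases of equities on the domestic stock exchange 130.72, foreign purchases of domestic corporate bonds 540.64; capital account: acquisition of foreign patents and trademarks (non-produced assets) 46.30.)

1042.39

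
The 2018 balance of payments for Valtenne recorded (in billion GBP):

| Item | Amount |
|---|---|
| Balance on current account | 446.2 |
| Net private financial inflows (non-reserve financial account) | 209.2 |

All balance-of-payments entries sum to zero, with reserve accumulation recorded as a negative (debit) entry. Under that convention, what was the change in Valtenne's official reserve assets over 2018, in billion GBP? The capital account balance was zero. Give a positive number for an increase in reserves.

655.4

Official reserve transactions balance = -(446.2 + 209.2) = -655.4
An accumulation of reserves is recorded as a debit (negative entry), so the change in the stock of reserves is the negative of that balance.
Change in official reserves = -(-655.4) = 655.4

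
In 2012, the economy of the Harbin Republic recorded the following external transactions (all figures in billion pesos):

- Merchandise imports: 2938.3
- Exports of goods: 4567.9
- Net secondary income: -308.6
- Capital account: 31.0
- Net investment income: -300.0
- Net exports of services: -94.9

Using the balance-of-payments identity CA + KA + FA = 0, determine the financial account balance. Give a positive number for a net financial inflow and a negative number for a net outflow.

Goods balance = 4567.9 - 2938.3 = 1629.6
Services balance = -94.9
Trade balance (goods + services) = 1629.6 + (-94.9) = 1534.7
Net primary income = -300.0
Net secondary income = -308.6
Current account = 1534.7 + (-300.0) + (-308.6) = 926.1
Financial account = -(926.1 + 31.0) = -957.1

-957.1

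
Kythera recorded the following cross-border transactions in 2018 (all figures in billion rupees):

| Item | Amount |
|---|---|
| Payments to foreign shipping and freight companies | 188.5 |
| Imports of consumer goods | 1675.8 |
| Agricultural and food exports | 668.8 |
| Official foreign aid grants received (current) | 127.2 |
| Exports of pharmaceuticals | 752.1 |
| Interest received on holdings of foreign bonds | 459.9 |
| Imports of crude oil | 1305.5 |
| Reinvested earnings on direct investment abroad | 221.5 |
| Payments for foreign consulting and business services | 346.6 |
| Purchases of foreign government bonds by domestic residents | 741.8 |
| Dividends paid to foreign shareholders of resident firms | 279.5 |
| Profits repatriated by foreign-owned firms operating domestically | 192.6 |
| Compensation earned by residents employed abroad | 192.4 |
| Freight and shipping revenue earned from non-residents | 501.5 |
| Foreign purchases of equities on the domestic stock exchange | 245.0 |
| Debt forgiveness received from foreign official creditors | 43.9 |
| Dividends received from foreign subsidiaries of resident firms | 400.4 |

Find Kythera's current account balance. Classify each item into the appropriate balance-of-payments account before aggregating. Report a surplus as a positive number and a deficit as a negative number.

-664.7

Goods: 668.8 - 1675.8 - 1305.5 + 752.1 = -1560.4
Services: -188.5 - 346.6 + 501.5 = -33.6
Primary income: -192.6 + 192.4 - 279.5 + 400.4 + 459.9 + 221.5 = 802.1
Secondary income: 127.2
Current account = (-1560.4) + (-33.6) + 802.1 + 127.2 = -664.7
(Excluded from the current account — financial account: purchases of foreign government bonds by domestic residents 741.8, foreign purchases of equities on the domestic stock exchange 245.0; capital account: debt forgiveness received from foreign official creditors 43.9.)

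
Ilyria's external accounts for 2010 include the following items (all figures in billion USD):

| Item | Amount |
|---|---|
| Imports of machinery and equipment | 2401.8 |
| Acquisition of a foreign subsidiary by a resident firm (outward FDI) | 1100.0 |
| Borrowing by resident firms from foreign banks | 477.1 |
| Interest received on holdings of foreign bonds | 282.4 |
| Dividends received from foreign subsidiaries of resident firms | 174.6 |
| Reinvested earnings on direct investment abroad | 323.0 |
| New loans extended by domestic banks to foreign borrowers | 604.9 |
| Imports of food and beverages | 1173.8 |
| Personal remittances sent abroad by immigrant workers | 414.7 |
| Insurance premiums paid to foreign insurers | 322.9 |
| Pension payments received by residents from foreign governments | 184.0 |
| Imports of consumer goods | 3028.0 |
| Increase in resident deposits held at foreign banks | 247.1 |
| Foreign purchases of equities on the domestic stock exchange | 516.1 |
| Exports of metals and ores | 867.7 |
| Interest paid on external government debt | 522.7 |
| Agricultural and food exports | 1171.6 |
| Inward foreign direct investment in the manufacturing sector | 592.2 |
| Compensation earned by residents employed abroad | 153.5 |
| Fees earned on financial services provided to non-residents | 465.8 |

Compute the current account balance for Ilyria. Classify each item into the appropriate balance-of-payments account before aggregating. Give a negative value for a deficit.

Goods: -2401.8 - 1173.8 + 1171.6 - 3028.0 + 867.7 = -4564.3
Services: -322.9 + 465.8 = 142.9
Primary income: 174.6 + 282.4 + 323.0 + 153.5 - 522.7 = 410.8
Secondary income: -414.7 + 184.0 = -230.7
Current account = (-4564.3) + 142.9 + 410.8 + (-230.7) = -4241.3
(Excluded from the current account — financial account: acquisition of a foreign subsidiary by a resident firm (outward FDI) 1100.0, borrowing by resident firms from foreign banks 477.1, new loans extended by domestic banks to foreign borrowers 604.9, increase in resident deposits held at foreign banks 247.1, foreign purchases of equities on the domestic stock exchange 516.1, inward foreign direct investment in the manufacturing sector 592.2.)

-4241.3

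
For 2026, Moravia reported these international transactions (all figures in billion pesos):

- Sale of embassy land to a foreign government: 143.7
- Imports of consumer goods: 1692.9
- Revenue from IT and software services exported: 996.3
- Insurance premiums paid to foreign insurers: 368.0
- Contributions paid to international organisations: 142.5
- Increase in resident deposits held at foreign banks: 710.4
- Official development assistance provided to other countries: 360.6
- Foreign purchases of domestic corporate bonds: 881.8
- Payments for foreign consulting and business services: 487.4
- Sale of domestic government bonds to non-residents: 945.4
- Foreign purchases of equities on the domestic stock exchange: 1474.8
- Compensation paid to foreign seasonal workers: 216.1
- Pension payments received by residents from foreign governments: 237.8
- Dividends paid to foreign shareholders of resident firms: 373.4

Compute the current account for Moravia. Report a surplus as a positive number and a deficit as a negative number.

-2406.8

Goods: -1692.9
Services: -368.0 + 996.3 - 487.4 = 140.9
Primary income: -373.4 - 216.1 = -589.5
Secondary income: -360.6 - 142.5 + 237.8 = -265.3
Current account = (-1692.9) + 140.9 + (-589.5) + (-265.3) = -2406.8
(Excluded from the current account — capital account: sale of embassy land to a foreign government 143.7; financial account: increase in resident deposits held at foreign banks 710.4, foreign purchases of domestic corporate bonds 881.8, sale of domestic government bonds to non-residents 945.4, foreign purchases of equities on the domestic stock exchange 1474.8.)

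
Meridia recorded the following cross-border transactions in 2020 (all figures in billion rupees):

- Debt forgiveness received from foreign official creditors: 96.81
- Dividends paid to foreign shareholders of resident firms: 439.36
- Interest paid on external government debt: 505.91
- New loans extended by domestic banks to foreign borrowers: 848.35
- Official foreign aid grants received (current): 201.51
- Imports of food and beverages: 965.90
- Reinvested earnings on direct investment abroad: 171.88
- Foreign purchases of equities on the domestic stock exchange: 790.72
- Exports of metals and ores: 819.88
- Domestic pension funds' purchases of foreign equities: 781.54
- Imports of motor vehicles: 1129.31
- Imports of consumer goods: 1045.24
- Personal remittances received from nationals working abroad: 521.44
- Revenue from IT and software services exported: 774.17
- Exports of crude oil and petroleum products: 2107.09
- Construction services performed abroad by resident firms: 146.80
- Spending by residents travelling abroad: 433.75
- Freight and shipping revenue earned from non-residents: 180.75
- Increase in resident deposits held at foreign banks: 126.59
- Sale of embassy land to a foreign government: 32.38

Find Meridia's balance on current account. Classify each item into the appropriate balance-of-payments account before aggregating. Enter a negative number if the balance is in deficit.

404.05

Goods: -1129.31 + 2107.09 - 965.90 + 819.88 - 1045.24 = -213.48
Services: 774.17 + 146.80 - 433.75 + 180.75 = 667.97
Primary income: 171.88 - 505.91 - 439.36 = -773.39
Secondary income: 521.44 + 201.51 = 722.95
Current account = (-213.48) + 667.97 + (-773.39) + 722.95 = 404.05
(Excluded from the current account — capital account: debt forgiveness received from foreign official creditors 96.81, sale of embassy land to a foreign government 32.38; financial account: new loans extended by domestic banks to foreign borrowers 848.35, foreign purchases of equities on the domestic stock exchange 790.72, domestic pension funds' purchases of foreign equities 781.54, increase in resident deposits held at foreign banks 126.59.)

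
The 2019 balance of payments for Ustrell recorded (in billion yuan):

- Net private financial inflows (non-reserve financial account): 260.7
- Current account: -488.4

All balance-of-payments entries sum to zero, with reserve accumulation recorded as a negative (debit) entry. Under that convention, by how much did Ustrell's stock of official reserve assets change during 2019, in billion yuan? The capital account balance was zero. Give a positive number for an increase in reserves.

Official reserve transactions balance = -((-488.4) + 260.7) = 227.7
An accumulation of reserves is recorded as a debit (negative entry), so the change in the stock of reserves is the negative of that balance.
Change in official reserves = -(227.7) = -227.7

-227.7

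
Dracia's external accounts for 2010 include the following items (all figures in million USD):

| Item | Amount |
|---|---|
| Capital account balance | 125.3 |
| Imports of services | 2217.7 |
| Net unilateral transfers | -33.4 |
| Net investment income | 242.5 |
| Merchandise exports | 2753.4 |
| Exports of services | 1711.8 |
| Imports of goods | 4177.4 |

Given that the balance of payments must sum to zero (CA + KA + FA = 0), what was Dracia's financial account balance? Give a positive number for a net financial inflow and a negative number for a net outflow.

Goods balance = 2753.4 - 4177.4 = -1424.0
Services balance = 1711.8 - 2217.7 = -505.9
Trade balance (goods + services) = -1424.0 + (-505.9) = -1929.9
Net primary income = 242.5
Net secondary income = -33.4
Current account = -1929.9 + 242.5 + (-33.4) = -1720.8
Financial account = -(-1720.8 + 125.3) = 1595.5

1595.5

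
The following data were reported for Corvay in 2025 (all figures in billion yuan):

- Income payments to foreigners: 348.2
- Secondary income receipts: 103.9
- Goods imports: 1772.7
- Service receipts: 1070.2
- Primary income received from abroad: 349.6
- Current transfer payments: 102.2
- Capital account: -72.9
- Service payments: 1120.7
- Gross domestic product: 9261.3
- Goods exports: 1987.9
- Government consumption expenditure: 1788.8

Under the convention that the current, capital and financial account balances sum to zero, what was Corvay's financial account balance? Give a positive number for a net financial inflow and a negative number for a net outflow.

Goods balance = 1987.9 - 1772.7 = 215.2
Services balance = 1070.2 - 1120.7 = -50.5
Trade balance (goods + services) = 215.2 + (-50.5) = 164.7
Net primary income = 349.6 - 348.2 = 1.4
Net secondary income = 103.9 - 102.2 = 1.7
Current account = 164.7 + 1.4 + 1.7 = 167.8
Financial account = -(167.8 + (-72.9)) = -94.9

-94.9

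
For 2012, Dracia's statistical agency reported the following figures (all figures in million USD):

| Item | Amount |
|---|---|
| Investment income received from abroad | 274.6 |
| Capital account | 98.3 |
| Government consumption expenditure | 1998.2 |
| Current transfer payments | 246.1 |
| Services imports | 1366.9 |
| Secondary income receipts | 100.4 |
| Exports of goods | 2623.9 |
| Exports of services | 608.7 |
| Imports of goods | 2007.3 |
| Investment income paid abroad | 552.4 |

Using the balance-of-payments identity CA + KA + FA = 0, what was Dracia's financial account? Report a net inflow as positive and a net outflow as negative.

Goods balance = 2623.9 - 2007.3 = 616.6
Services balance = 608.7 - 1366.9 = -758.2
Trade balance (goods + services) = 616.6 + (-758.2) = -141.6
Net primary income = 274.6 - 552.4 = -277.8
Net secondary income = 100.4 - 246.1 = -145.7
Current account = -141.6 + (-277.8) + (-145.7) = -565.1
Financial account = -(-565.1 + 98.3) = 466.8

466.8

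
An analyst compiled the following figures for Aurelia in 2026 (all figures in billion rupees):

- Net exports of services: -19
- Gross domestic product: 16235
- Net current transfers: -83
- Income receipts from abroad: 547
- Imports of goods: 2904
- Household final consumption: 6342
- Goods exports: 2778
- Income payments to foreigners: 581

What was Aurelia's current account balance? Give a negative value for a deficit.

Goods balance = 2778 - 2904 = -126
Services balance = -19
Trade balance (goods + services) = -126 + (-19) = -145
Net primary income = 547 - 581 = -34
Net secondary income = -83
Current account = -145 + (-34) + (-83) = -262

-262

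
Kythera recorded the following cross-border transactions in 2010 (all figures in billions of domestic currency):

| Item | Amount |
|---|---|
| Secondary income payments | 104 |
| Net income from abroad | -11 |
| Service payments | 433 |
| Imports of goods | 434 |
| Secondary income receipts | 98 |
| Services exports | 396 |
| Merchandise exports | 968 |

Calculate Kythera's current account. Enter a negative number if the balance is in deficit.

Goods balance = 968 - 434 = 534
Services balance = 396 - 433 = -37
Trade balance (goods + services) = 534 + (-37) = 497
Net primary income = -11
Net secondary income = 98 - 104 = -6
Current account = 497 + (-11) + (-6) = 480

480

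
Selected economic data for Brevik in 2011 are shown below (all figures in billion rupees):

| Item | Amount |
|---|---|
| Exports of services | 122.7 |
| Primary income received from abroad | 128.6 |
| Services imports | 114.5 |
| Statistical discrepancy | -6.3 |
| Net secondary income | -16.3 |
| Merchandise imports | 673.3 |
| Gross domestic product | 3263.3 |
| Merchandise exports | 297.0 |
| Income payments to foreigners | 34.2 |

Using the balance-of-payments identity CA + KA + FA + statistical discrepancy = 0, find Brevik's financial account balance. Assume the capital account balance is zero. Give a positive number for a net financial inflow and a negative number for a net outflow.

Goods balance = 297.0 - 673.3 = -376.3
Services balance = 122.7 - 114.5 = 8.2
Trade balance (goods + services) = -376.3 + 8.2 = -368.1
Net primary income = 128.6 - 34.2 = 94.4
Net secondary income = -16.3
Current account = -368.1 + 94.4 + (-16.3) = -290.0
Financial account = -(-290.0 + (-6.3)) = 296.3

296.3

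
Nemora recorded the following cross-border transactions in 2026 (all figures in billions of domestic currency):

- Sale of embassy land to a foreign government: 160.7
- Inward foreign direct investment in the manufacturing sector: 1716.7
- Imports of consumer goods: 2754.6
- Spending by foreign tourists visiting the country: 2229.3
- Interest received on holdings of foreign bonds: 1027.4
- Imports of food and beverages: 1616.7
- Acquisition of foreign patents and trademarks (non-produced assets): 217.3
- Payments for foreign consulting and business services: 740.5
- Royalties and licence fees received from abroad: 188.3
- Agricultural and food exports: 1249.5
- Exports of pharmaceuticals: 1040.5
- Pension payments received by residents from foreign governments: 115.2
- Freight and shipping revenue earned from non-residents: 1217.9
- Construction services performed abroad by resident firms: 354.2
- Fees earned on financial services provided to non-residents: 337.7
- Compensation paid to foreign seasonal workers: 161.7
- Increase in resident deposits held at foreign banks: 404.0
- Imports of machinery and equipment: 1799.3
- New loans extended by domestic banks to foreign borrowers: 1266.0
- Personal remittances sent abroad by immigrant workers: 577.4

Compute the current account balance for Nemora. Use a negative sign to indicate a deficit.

109.8

Goods: -1799.3 + 1040.5 - 1616.7 - 2754.6 + 1249.5 = -3880.6
Services: -740.5 + 1217.9 + 337.7 + 354.2 + 2229.3 + 188.3 = 3586.9
Primary income: -161.7 + 1027.4 = 865.7
Secondary income: -577.4 + 115.2 = -462.2
Current account = (-3880.6) + 3586.9 + 865.7 + (-462.2) = 109.8
(Excluded from the current account — capital account: sale of embassy land to a foreign government 160.7, acquisition of foreign patents and trademarks (non-produced assets) 217.3; financial account: inward foreign direct investment in the manufacturing sector 1716.7, increase in resident deposits held at foreign banks 404.0, new loans extended by domestic banks to foreign borrowers 1266.0.)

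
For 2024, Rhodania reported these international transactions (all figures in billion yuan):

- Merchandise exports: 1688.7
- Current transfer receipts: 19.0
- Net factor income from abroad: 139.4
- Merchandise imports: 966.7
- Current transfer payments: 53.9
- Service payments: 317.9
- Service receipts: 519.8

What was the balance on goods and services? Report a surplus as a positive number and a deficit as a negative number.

923.9

Goods balance = 1688.7 - 966.7 = 722.0
Services balance = 519.8 - 317.9 = 201.9
Trade balance (goods + services) = 722.0 + 201.9 = 923.9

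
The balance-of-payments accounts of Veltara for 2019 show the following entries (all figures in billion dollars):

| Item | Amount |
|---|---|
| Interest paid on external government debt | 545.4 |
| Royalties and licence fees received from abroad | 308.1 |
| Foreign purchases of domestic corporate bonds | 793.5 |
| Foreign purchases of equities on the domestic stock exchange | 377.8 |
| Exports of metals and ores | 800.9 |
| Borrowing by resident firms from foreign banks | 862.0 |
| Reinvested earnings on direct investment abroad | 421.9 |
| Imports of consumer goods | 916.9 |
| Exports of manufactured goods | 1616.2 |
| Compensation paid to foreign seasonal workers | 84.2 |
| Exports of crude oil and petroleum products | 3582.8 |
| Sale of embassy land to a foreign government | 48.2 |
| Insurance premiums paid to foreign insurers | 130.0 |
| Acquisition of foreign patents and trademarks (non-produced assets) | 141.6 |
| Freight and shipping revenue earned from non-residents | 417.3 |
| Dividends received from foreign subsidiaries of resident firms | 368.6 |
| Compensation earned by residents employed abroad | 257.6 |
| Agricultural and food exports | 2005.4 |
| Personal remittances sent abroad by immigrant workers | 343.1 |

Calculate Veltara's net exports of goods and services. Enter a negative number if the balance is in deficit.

7683.8

Goods: 800.9 - 916.9 + 1616.2 + 2005.4 + 3582.8 = 7088.4
Services: 417.3 + 308.1 - 130.0 = 595.4
Trade balance = 7088.4 + 595.4 = 7683.8
(Excluded from the trade balance — primary income: interest paid on external government debt 545.4, reinvested earnings on direct investment abroad 421.9, compensation paid to foreign seasonal workers 84.2, dividends received from foreign subsidiaries of resident firms 368.6, compensation earned by residents employed abroad 257.6; financial account: foreign purchases of domestic corporate bonds 793.5, foreign purchases of equities on the domestic stock exchange 377.8, borrowing by resident firms from foreign banks 862.0; capital account: sale of embassy land to a foreign government 48.2, acquisition of foreign patents and trademarks (non-produced assets) 141.6; secondary income: personal remittances sent abroad by immigrant workers 343.1.)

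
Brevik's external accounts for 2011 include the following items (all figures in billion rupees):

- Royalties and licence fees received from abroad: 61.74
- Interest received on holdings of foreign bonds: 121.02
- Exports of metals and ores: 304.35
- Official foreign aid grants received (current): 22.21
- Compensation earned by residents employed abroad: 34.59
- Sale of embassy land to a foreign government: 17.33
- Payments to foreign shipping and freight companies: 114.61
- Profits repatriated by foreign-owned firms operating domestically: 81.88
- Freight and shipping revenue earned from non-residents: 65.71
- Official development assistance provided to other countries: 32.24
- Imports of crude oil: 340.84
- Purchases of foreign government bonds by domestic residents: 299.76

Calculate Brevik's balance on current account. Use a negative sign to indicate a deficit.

40.05

Goods: -340.84 + 304.35 = -36.49
Services: 65.71 - 114.61 + 61.74 = 12.84
Primary income: -81.88 + 34.59 + 121.02 = 73.73
Secondary income: -32.24 + 22.21 = -10.03
Current account = (-36.49) + 12.84 + 73.73 + (-10.03) = 40.05
(Excluded from the current account — capital account: sale of embassy land to a foreign government 17.33; financial account: purchases of foreign government bonds by domestic residents 299.76.)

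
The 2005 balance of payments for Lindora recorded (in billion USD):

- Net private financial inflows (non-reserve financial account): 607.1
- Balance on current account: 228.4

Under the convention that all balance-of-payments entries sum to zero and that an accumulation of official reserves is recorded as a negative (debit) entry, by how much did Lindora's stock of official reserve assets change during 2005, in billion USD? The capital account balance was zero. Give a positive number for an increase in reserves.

Official reserve transactions balance = -(228.4 + 607.1) = -835.5
An accumulation of reserves is recorded as a debit (negative entry), so the change in the stock of reserves is the negative of that balance.
Change in official reserves = -(-835.5) = 835.5

835.5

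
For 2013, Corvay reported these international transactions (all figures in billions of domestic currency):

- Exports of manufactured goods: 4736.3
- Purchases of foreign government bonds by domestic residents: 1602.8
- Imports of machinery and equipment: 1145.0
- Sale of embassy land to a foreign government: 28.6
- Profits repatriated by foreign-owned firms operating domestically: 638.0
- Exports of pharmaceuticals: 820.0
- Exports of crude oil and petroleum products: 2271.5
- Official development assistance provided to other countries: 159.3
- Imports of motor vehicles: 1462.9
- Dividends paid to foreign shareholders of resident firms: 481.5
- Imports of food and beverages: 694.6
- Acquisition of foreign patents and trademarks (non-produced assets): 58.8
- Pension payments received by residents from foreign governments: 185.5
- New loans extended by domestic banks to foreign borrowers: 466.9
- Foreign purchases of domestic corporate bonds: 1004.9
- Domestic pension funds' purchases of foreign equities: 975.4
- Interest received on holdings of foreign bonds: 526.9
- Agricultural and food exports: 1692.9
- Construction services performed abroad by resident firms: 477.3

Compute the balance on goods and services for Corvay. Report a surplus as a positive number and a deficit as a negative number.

Goods: 820.0 - 694.6 + 4736.3 + 1692.9 - 1462.9 + 2271.5 - 1145.0 = 6218.2
Services: 477.3
Trade balance = 6218.2 + 477.3 = 6695.5
(Excluded from the trade balance — financial account: purchases of foreign government bonds by domestic residents 1602.8, new loans extended by domestic banks to foreign borrowers 466.9, foreign purchases of domestic corporate bonds 1004.9, domestic pension funds' purchases of foreign equities 975.4; capital account: sale of embassy land to a foreign government 28.6, acquisition of foreign patents and trademarks (non-produced assets) 58.8; primary income: profits repatriated by foreign-owned firms operating domestically 638.0, dividends paid to foreign shareholders of resident firms 481.5, interest received on holdings of foreign bonds 526.9; secondary income: official development assistance provided to other countries 159.3, pension payments received by residents from foreign governments 185.5.)

6695.5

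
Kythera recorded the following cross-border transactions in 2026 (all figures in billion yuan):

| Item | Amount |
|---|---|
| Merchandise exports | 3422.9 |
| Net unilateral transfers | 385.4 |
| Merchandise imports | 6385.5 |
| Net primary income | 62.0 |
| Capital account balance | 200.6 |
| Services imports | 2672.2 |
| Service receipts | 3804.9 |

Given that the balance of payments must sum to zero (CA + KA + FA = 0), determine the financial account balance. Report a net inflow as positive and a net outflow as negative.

Goods balance = 3422.9 - 6385.5 = -2962.6
Services balance = 3804.9 - 2672.2 = 1132.7
Trade balance (goods + services) = -2962.6 + 1132.7 = -1829.9
Net primary income = 62.0
Net secondary income = 385.4
Current account = -1829.9 + 62.0 + 385.4 = -1382.5
Financial account = -(-1382.5 + 200.6) = 1181.9

1181.9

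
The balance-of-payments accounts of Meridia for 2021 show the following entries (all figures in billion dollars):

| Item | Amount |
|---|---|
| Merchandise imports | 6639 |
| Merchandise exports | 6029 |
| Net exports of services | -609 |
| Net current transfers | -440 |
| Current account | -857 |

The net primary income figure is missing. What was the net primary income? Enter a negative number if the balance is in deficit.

802

Current account = goods balance + services balance + net primary income + net secondary income
Sum of the known components = -1659
Net primary income = CA - (known components) = -857 - (-1659) = 802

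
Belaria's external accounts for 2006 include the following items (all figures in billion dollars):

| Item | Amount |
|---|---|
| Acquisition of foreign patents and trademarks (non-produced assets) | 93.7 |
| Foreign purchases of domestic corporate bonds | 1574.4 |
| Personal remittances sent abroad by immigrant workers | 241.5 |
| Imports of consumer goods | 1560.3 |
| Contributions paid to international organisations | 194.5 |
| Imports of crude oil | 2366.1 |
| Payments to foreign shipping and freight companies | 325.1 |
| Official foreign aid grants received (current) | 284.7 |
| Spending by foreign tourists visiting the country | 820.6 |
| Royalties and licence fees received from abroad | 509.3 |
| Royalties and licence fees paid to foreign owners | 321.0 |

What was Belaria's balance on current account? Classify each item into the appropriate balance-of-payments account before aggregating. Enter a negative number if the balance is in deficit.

Goods: -1560.3 - 2366.1 = -3926.4
Services: 820.6 + 509.3 - 321.0 - 325.1 = 683.8
Secondary income: -194.5 + 284.7 - 241.5 = -151.3
Current account = (-3926.4) + 683.8 + (-151.3) = -3393.9
(Excluded from the current account — capital account: acquisition of foreign patents and trademarks (non-produced assets) 93.7; financial account: foreign purchases of domestic corporate bonds 1574.4.)

-3393.9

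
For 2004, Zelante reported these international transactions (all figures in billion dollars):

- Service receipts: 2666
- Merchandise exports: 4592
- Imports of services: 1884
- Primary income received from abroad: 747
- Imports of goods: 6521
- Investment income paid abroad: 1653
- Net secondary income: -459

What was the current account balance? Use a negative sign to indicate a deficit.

-2512

Goods balance = 4592 - 6521 = -1929
Services balance = 2666 - 1884 = 782
Trade balance (goods + services) = -1929 + 782 = -1147
Net primary income = 747 - 1653 = -906
Net secondary income = -459
Current account = -1147 + (-906) + (-459) = -2512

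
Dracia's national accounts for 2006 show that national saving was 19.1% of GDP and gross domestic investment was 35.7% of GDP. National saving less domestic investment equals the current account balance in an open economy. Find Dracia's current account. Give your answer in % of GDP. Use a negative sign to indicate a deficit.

S - I = CA (net lending to the rest of the world).
CA = S - I = 19.1 - 35.7 = -16.6

-16.6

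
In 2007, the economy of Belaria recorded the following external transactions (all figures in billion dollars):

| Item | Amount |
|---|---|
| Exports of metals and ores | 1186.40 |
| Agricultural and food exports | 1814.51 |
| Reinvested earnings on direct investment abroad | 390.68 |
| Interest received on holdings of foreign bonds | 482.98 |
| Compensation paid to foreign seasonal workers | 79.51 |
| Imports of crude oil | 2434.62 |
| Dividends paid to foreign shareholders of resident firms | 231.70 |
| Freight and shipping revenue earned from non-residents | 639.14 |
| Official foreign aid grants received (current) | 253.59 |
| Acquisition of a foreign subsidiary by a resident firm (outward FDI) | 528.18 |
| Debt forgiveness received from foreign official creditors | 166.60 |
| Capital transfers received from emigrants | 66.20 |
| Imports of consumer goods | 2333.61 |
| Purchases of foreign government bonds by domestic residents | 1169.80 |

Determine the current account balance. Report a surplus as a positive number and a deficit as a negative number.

Goods: -2434.62 - 2333.61 + 1186.40 + 1814.51 = -1767.32
Services: 639.14
Primary income: 482.98 - 231.70 + 390.68 - 79.51 = 562.45
Secondary income: 253.59
Current account = (-1767.32) + 639.14 + 562.45 + 253.59 = -312.14
(Excluded from the current account — financial account: acquisition of a foreign subsidiary by a resident firm (outward FDI) 528.18, purchases of foreign government bonds by domestic residents 1169.80; capital account: debt forgiveness received from foreign official creditors 166.60, capital transfers received from emigrants 66.20.)

-312.14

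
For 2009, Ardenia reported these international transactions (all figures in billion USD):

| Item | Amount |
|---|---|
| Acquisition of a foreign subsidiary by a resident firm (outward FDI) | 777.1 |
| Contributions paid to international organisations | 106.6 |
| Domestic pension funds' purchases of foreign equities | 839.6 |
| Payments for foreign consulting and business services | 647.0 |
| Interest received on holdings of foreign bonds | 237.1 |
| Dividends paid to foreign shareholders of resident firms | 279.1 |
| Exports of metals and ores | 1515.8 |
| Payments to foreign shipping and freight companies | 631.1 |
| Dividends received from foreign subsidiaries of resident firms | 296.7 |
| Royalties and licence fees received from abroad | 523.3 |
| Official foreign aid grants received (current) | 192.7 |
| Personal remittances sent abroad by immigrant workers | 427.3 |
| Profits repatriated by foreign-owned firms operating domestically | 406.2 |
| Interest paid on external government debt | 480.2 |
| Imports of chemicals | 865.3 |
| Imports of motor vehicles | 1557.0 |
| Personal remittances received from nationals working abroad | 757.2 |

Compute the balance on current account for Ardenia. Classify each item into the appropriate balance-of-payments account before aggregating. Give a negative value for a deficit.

-1877.0

Goods: -1557.0 - 865.3 + 1515.8 = -906.5
Services: -631.1 - 647.0 + 523.3 = -754.8
Primary income: -406.2 + 237.1 - 480.2 - 279.1 + 296.7 = -631.7
Secondary income: 757.2 + 192.7 - 427.3 - 106.6 = 416.0
Current account = (-906.5) + (-754.8) + (-631.7) + 416.0 = -1877.0
(Excluded from the current account — financial account: acquisition of a foreign subsidiary by a resident firm (outward FDI) 777.1, domestic pension funds' purchases of foreign equities 839.6.)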